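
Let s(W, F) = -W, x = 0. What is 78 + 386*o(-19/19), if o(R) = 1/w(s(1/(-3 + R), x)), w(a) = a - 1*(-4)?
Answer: 2870/17 ≈ 168.82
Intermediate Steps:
w(a) = 4 + a (w(a) = a + 4 = 4 + a)
o(R) = 1/(4 - 1/(-3 + R))
78 + 386*o(-19/19) = 78 + 386*((-3 - 19/19)/(-13 + 4*(-19/19))) = 78 + 386*((-3 - 19*1/19)/(-13 + 4*(-19*1/19))) = 78 + 386*((-3 - 1)/(-13 + 4*(-1))) = 78 + 386*(-4/(-13 - 4)) = 78 + 386*(-4/(-17)) = 78 + 386*(-1/17*(-4)) = 78 + 386*(4/17) = 78 + 1544/17 = 2870/17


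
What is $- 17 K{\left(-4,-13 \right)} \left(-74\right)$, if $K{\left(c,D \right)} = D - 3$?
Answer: $-20128$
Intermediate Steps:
$K{\left(c,D \right)} = -3 + D$ ($K{\left(c,D \right)} = D - 3 = -3 + D$)
$- 17 K{\left(-4,-13 \right)} \left(-74\right) = - 17 \left(-3 - 13\right) \left(-74\right) = \left(-17\right) \left(-16\right) \left(-74\right) = 272 \left(-74\right) = -20128$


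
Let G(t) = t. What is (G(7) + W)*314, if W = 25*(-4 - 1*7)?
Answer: -84152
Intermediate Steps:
W = -275 (W = 25*(-4 - 7) = 25*(-11) = -275)
(G(7) + W)*314 = (7 - 275)*314 = -268*314 = -84152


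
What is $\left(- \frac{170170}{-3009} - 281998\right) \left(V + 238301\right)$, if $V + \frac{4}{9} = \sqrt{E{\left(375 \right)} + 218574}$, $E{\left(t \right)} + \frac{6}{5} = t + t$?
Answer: $- \frac{107028577647380}{1593} - \frac{49903636 \sqrt{609230}}{295} \approx -6.7319 \cdot 10^{10}$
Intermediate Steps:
$E{\left(t \right)} = - \frac{6}{5} + 2 t$ ($E{\left(t \right)} = - \frac{6}{5} + \left(t + t\right) = - \frac{6}{5} + 2 t$)
$V = - \frac{4}{9} + \frac{3 \sqrt{609230}}{5}$ ($V = - \frac{4}{9} + \sqrt{\left(- \frac{6}{5} + 2 \cdot 375\right) + 218574} = - \frac{4}{9} + \sqrt{\left(- \frac{6}{5} + 750\right) + 218574} = - \frac{4}{9} + \sqrt{\frac{3744}{5} + 218574} = - \frac{4}{9} + \sqrt{\frac{1096614}{5}} = - \frac{4}{9} + \frac{3 \sqrt{609230}}{5} \approx 467.87$)
$\left(- \frac{170170}{-3009} - 281998\right) \left(V + 238301\right) = \left(- \frac{170170}{-3009} - 281998\right) \left(\left(- \frac{4}{9} + \frac{3 \sqrt{609230}}{5}\right) + 238301\right) = \left(\left(-170170\right) \left(- \frac{1}{3009}\right) - 281998\right) \left(\frac{2144705}{9} + \frac{3 \sqrt{609230}}{5}\right) = \left(\frac{10010}{177} - 281998\right) \left(\frac{2144705}{9} + \frac{3 \sqrt{609230}}{5}\right) = - \frac{49903636 \left(\frac{2144705}{9} + \frac{3 \sqrt{609230}}{5}\right)}{177} = - \frac{107028577647380}{1593} - \frac{49903636 \sqrt{609230}}{295}$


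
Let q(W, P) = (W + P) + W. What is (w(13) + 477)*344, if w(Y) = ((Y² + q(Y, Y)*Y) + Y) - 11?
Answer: 397320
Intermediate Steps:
q(W, P) = P + 2*W (q(W, P) = (P + W) + W = P + 2*W)
w(Y) = -11 + Y + 4*Y² (w(Y) = ((Y² + (Y + 2*Y)*Y) + Y) - 11 = ((Y² + (3*Y)*Y) + Y) - 11 = ((Y² + 3*Y²) + Y) - 11 = (4*Y² + Y) - 11 = (Y + 4*Y²) - 11 = -11 + Y + 4*Y²)
(w(13) + 477)*344 = ((-11 + 13 + 4*13²) + 477)*344 = ((-11 + 13 + 4*169) + 477)*344 = ((-11 + 13 + 676) + 477)*344 = (678 + 477)*344 = 1155*344 = 397320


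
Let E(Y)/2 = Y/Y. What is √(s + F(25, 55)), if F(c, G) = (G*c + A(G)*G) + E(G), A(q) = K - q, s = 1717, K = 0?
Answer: √69 ≈ 8.3066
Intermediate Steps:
E(Y) = 2 (E(Y) = 2*(Y/Y) = 2*1 = 2)
A(q) = -q (A(q) = 0 - q = -q)
F(c, G) = 2 - G² + G*c (F(c, G) = (G*c + (-G)*G) + 2 = (G*c - G²) + 2 = (-G² + G*c) + 2 = 2 - G² + G*c)
√(s + F(25, 55)) = √(1717 + (2 - 1*55² + 55*25)) = √(1717 + (2 - 1*3025 + 1375)) = √(1717 + (2 - 3025 + 1375)) = √(1717 - 1648) = √69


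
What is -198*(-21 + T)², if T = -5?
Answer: -133848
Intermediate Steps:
-198*(-21 + T)² = -198*(-21 - 5)² = -198*(-26)² = -198*676 = -133848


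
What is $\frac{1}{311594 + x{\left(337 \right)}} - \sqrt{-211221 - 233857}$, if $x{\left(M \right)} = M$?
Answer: $\frac{1}{311931} - i \sqrt{445078} \approx 3.2058 \cdot 10^{-6} - 667.14 i$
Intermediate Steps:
$\frac{1}{311594 + x{\left(337 \right)}} - \sqrt{-211221 - 233857} = \frac{1}{311594 + 337} - \sqrt{-211221 - 233857} = \frac{1}{311931} - \sqrt{-445078} = \frac{1}{311931} - i \sqrt{445078}$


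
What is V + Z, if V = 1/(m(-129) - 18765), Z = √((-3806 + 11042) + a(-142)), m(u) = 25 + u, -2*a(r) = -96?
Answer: -1/18869 + 2*√1821 ≈ 85.346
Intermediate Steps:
a(r) = 48 (a(r) = -½*(-96) = 48)
Z = 2*√1821 (Z = √((-3806 + 11042) + 48) = √(7236 + 48) = √7284 = 2*√1821 ≈ 85.346)
V = -1/18869 (V = 1/((25 - 129) - 18765) = 1/(-104 - 18765) = 1/(-18869) = -1/18869 ≈ -5.2997e-5)
V + Z = -1/18869 + 2*√1821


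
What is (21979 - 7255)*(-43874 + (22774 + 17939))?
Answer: -46542564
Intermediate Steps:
(21979 - 7255)*(-43874 + (22774 + 17939)) = 14724*(-43874 + 40713) = 14724*(-3161) = -46542564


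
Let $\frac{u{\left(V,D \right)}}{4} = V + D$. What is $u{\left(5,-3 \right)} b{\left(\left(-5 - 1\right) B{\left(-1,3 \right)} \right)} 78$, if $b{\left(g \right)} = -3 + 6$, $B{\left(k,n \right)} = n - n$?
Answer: $1872$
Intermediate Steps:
$B{\left(k,n \right)} = 0$
$u{\left(V,D \right)} = 4 D + 4 V$ ($u{\left(V,D \right)} = 4 \left(V + D\right) = 4 \left(D + V\right) = 4 D + 4 V$)
$b{\left(g \right)} = 3$
$u{\left(5,-3 \right)} b{\left(\left(-5 - 1\right) B{\left(-1,3 \right)} \right)} 78 = \left(4 \left(-3\right) + 4 \cdot 5\right) 3 \cdot 78 = \left(-12 + 20\right) 3 \cdot 78 = 8 \cdot 3 \cdot 78 = 24 \cdot 78 = 1872$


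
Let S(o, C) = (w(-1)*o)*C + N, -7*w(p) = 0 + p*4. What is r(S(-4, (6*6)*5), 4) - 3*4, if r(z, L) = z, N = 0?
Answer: -2964/7 ≈ -423.43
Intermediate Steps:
w(p) = -4*p/7 (w(p) = -(0 + p*4)/7 = -(0 + 4*p)/7 = -4*p/7)
S(o, C) = 4*C*o/7 (S(o, C) = ((-4/7*(-1))*o)*C + 0 = (4*o/7)*C + 0 = 4*C*o/7 + 0 = 4*C*o/7)
r(S(-4, (6*6)*5), 4) - 3*4 = (4/7)*((6*6)*5)*(-4) - 3*4 = (4/7)*(36*5)*(-4) - 12 = (4/7)*180*(-4) - 12 = -2880/7 - 12 = -2964/7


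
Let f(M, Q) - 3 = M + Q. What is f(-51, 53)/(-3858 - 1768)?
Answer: -5/5626 ≈ -0.00088873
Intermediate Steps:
f(M, Q) = 3 + M + Q (f(M, Q) = 3 + (M + Q) = 3 + M + Q)
f(-51, 53)/(-3858 - 1768) = (3 - 51 + 53)/(-3858 - 1768) = 5/(-5626) = 5*(-1/5626) = -5/5626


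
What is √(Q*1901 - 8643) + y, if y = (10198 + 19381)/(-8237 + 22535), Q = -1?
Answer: 29579/14298 + 4*I*√659 ≈ 2.0688 + 102.68*I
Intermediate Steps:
y = 29579/14298 ≈ 2.0688
√(Q*1901 - 8643) + y = √(-1*1901 - 8643) + 29579/14298 = √(-1901 - 8643) + 29579/14298 = √(-10544) + 29579/14298 = 4*I*√659 + 29579/14298 = 29579/14298 + 4*I*√659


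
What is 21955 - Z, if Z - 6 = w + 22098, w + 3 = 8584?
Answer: -8730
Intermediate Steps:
w = 8581 (w = -3 + 8584 = 8581)
Z = 30685 (Z = 6 + (8581 + 22098) = 6 + 30679 = 30685)
21955 - Z = 21955 - 1*30685 = 21955 - 30685 = -8730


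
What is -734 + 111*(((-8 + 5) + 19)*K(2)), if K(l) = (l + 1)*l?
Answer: 9922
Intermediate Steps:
K(l) = l*(1 + l) (K(l) = (1 + l)*l = l*(1 + l))
-734 + 111*(((-8 + 5) + 19)*K(2)) = -734 + 111*(((-8 + 5) + 19)*(2*(1 + 2))) = -734 + 111*((-3 + 19)*(2*3)) = -734 + 111*(16*6) = -734 + 111*96 = -734 + 10656 = 9922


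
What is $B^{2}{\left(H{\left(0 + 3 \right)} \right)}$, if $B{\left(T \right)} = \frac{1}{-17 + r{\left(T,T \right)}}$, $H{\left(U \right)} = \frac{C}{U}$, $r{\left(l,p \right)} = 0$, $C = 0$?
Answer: $\frac{1}{289} \approx 0.0034602$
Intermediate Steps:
$H{\left(U \right)} = 0$ ($H{\left(U \right)} = \frac{0}{U} = 0$)
$B{\left(T \right)} = - \frac{1}{17}$ ($B{\left(T \right)} = \frac{1}{-17 + 0} = \frac{1}{-17} = - \frac{1}{17}$)
$B^{2}{\left(H{\left(0 + 3 \right)} \right)} = \left(- \frac{1}{17}\right)^{2} = \frac{1}{289}$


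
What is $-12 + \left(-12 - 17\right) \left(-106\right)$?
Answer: $3062$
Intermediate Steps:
$-12 + \left(-12 - 17\right) \left(-106\right) = -12 - -3074 = -12 + 3074 = 3062$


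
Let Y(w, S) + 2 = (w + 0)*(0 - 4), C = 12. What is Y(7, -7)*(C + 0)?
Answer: -360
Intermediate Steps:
Y(w, S) = -2 - 4*w (Y(w, S) = -2 + (w + 0)*(0 - 4) = -2 + w*(-4) = -2 - 4*w)
Y(7, -7)*(C + 0) = (-2 - 4*7)*(12 + 0) = (-2 - 28)*12 = -30*12 = -360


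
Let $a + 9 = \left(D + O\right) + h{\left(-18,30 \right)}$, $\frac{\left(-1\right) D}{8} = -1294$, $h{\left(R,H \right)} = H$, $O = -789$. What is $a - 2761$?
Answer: $6823$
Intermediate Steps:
$D = 10352$ ($D = \left(-8\right) \left(-1294\right) = 10352$)
$a = 9584$ ($a = -9 + \left(\left(10352 - 789\right) + 30\right) = -9 + \left(9563 + 30\right) = -9 + 9593 = 9584$)
$a - 2761 = 9584 - 2761 = 6823$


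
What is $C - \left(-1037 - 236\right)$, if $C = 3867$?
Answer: $5140$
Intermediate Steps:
$C - \left(-1037 - 236\right) = 3867 - \left(-1037 - 236\right) = 3867 - -1273 = 3867 + 1273 = 5140$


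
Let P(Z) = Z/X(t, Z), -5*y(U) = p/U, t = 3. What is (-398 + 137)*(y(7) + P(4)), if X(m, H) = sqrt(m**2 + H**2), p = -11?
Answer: -10179/35 ≈ -290.83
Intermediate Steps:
y(U) = 11/(5*U) (y(U) = -(-11)/(5*U) = 11/(5*U))
X(m, H) = sqrt(H**2 + m**2)
P(Z) = Z/sqrt(9 + Z**2) (P(Z) = Z/(sqrt(Z**2 + 3**2)) = Z/(sqrt(Z**2 + 9)) = Z/(sqrt(9 + Z**2)) = Z/sqrt(9 + Z**2))
(-398 + 137)*(y(7) + P(4)) = (-398 + 137)*((11/5)/7 + 4/sqrt(9 + 4**2)) = -261*((11/5)*(1/7) + 4/sqrt(9 + 16)) = -261*(11/35 + 4/sqrt(25)) = -261*(11/35 + 4*(1/5)) = -261*(11/35 + 4/5) = -261*39/35 = -10179/35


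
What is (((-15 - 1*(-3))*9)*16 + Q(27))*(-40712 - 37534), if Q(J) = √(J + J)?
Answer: 135209088 - 234738*√6 ≈ 1.3463e+8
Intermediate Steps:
Q(J) = √2*√J (Q(J) = √(2*J) = √2*√J)
(((-15 - 1*(-3))*9)*16 + Q(27))*(-40712 - 37534) = (((-15 - 1*(-3))*9)*16 + √2*√27)*(-40712 - 37534) = (((-15 + 3)*9)*16 + √2*(3*√3))*(-78246) = (-12*9*16 + 3*√6)*(-78246) = (-108*16 + 3*√6)*(-78246) = (-1728 + 3*√6)*(-78246) = 135209088 - 234738*√6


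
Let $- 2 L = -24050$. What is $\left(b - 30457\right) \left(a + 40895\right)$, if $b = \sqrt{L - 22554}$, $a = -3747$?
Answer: $-1131416636 + 37148 i \sqrt{10529} \approx -1.1314 \cdot 10^{9} + 3.8118 \cdot 10^{6} i$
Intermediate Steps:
$L = 12025$ ($L = \left(- \frac{1}{2}\right) \left(-24050\right) = 12025$)
$b = i \sqrt{10529}$ ($b = \sqrt{12025 - 22554} = \sqrt{-10529} = i \sqrt{10529} \approx 102.61 i$)
$\left(b - 30457\right) \left(a + 40895\right) = \left(i \sqrt{10529} - 30457\right) \left(-3747 + 40895\right) = \left(-30457 + i \sqrt{10529}\right) 37148 = -1131416636 + 37148 i \sqrt{10529}$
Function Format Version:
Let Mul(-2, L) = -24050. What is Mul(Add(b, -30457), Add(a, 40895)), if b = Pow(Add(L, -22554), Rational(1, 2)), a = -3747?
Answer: Add(-1131416636, Mul(37148, I, Pow(10529, Rational(1, 2)))) ≈ Add(-1.1314e+9, Mul(3.8118e+6, I))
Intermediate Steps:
L = 12025 (L = Mul(Rational(-1, 2), -24050) = 12025)
b = Mul(I, Pow(10529, Rational(1, 2))) (b = Pow(Add(12025, -22554), Rational(1, 2)) = Pow(-10529, Rational(1, 2)) = Mul(I, Pow(10529, Rational(1, 2))) ≈ Mul(102.61, I))
Mul(Add(b, -30457), Add(a, 40895)) = Mul(Add(Mul(I, Pow(10529, Rational(1, 2))), -30457), Add(-3747, 40895)) = Mul(Add(-30457, Mul(I, Pow(10529, Rational(1, 2)))), 37148) = Add(-1131416636, Mul(37148, I, Pow(10529, Rational(1, 2))))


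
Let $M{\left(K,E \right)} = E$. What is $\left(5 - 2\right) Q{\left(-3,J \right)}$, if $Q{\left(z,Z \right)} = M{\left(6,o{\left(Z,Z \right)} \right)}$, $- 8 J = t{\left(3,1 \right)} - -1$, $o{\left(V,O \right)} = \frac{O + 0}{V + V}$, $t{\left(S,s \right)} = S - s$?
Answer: $\frac{3}{2} \approx 1.5$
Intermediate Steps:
$o{\left(V,O \right)} = \frac{O}{2 V}$
$J = - \frac{3}{8}$ ($J = - \frac{\left(3 - 1\right) - -1}{8} = - \frac{\left(3 - 1\right) + 1}{8} = - \frac{2 + 1}{8} = \left(- \frac{1}{8}\right) 3 = - \frac{3}{8} \approx -0.375$)
$Q{\left(z,Z \right)} = \frac{1}{2}$ ($Q{\left(z,Z \right)} = \frac{Z}{2 Z} = \frac{1}{2}$)
$\left(5 - 2\right) Q{\left(-3,J \right)} = \left(5 - 2\right) \frac{1}{2} = 3 \cdot \frac{1}{2} = \frac{3}{2}$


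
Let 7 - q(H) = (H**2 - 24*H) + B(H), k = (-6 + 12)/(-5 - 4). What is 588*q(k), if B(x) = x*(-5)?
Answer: -22540/3 ≈ -7513.3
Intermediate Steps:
B(x) = -5*x
k = -2/3 (k = 6/(-9) = 6*(-1/9) = -2/3 ≈ -0.66667)
q(H) = 7 - H**2 + 29*H (q(H) = 7 - ((H**2 - 24*H) - 5*H) = 7 - (H**2 - 29*H) = 7 + (-H**2 + 29*H) = 7 - H**2 + 29*H)
588*q(k) = 588*(7 - (-2/3)**2 + 29*(-2/3)) = 588*(7 - 1*4/9 - 58/3) = 588*(7 - 4/9 - 58/3) = 588*(-115/9) = -22540/3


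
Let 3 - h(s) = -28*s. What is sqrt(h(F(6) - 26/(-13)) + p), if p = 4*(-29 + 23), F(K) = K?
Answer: sqrt(203) ≈ 14.248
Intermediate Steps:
h(s) = 3 + 28*s (h(s) = 3 - (-28)*s = 3 + 28*s)
p = -24 (p = 4*(-6) = -24)
sqrt(h(F(6) - 26/(-13)) + p) = sqrt((3 + 28*(6 - 26/(-13))) - 24) = sqrt((3 + 28*(6 - 26*(-1/13))) - 24) = sqrt((3 + 28*(6 + 2)) - 24) = sqrt((3 + 28*8) - 24) = sqrt((3 + 224) - 24) = sqrt(227 - 24) = sqrt(203)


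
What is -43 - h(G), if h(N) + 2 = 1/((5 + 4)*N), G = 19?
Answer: -7012/171 ≈ -41.006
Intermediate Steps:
h(N) = -2 + 1/(9*N) (h(N) = -2 + 1/((5 + 4)*N) = -2 + 1/(9*N))
-43 - h(G) = -43 - (-2 + (⅑)/19) = -43 - (-2 + (⅑)*(1/19)) = -43 - (-2 + 1/171) = -43 - 1*(-341/171) = -43 + 341/171 = -7012/171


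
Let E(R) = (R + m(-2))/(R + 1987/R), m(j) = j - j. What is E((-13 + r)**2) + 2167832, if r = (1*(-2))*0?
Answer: 66222960497/30548 ≈ 2.1678e+6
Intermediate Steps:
m(j) = 0
r = 0 (r = -2*0 = 0)
E(R) = R/(R + 1987/R) (E(R) = (R + 0)/(R + 1987/R) = R/(R + 1987/R))
E((-13 + r)**2) + 2167832 = ((-13 + 0)**2)**2/(1987 + ((-13 + 0)**2)**2) + 2167832 = ((-13)**2)**2/(1987 + ((-13)**2)**2) + 2167832 = 169**2/(1987 + 169**2) + 2167832 = 28561/(1987 + 28561) + 2167832 = 28561/30548 + 2167832 = 66222960497/30548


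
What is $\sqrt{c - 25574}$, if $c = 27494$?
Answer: $8 \sqrt{30} \approx 43.818$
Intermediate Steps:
$\sqrt{c - 25574} = \sqrt{27494 - 25574} = \sqrt{1920} = 8 \sqrt{30}$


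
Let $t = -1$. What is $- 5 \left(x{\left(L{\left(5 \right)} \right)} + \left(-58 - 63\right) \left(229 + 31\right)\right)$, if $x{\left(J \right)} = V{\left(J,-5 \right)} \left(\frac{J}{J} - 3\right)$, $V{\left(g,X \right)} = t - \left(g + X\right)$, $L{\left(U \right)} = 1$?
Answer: $157330$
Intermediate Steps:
$V{\left(g,X \right)} = -1 - X - g$ ($V{\left(g,X \right)} = -1 - \left(g + X\right) = -1 - \left(X + g\right) = -1 - X - g$)
$x{\left(J \right)} = -8 + 2 J$ ($x{\left(J \right)} = \left(-1 - -5 - J\right) \left(\frac{J}{J} - 3\right) = \left(-1 + 5 - J\right) \left(1 - 3\right) = \left(4 - J\right) \left(-2\right) = -8 + 2 J$)
$- 5 \left(x{\left(L{\left(5 \right)} \right)} + \left(-58 - 63\right) \left(229 + 31\right)\right) = - 5 \left(\left(-8 + 2 \cdot 1\right) + \left(-58 - 63\right) \left(229 + 31\right)\right) = - 5 \left(\left(-8 + 2\right) - 31460\right) = - 5 \left(-6 - 31460\right) = \left(-5\right) \left(-31466\right) = 157330$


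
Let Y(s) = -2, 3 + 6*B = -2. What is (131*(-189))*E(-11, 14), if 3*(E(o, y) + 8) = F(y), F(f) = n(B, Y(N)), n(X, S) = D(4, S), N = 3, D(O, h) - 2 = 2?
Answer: 165060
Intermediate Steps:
D(O, h) = 4 (D(O, h) = 2 + 2 = 4)
B = -⅚ (B = -½ + (⅙)*(-2) = -½ - ⅓ = -⅚ ≈ -0.83333)
n(X, S) = 4
F(f) = 4
E(o, y) = -20/3 (E(o, y) = -8 + (⅓)*4 = -8 + 4/3 = -20/3)
(131*(-189))*E(-11, 14) = (131*(-189))*(-20/3) = -24759*(-20/3) = 165060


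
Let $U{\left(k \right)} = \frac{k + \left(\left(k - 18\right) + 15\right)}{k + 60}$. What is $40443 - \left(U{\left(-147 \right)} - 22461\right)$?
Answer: $\frac{1824117}{29} \approx 62901.0$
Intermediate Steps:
$U{\left(k \right)} = \frac{-3 + 2 k}{60 + k}$ ($U{\left(k \right)} = \frac{k + \left(\left(-18 + k\right) + 15\right)}{60 + k} = \frac{k + \left(-3 + k\right)}{60 + k} = \frac{-3 + 2 k}{60 + k}$)
$40443 - \left(U{\left(-147 \right)} - 22461\right) = 40443 - \left(\frac{-3 + 2 \left(-147\right)}{60 - 147} - 22461\right) = 40443 - \left(\frac{-3 - 294}{-87} - 22461\right) = 40443 - \left(\left(- \frac{1}{87}\right) \left(-297\right) - 22461\right) = 40443 - \left(\frac{99}{29} - 22461\right) = 40443 - - \frac{651270}{29} = 40443 + \frac{651270}{29} = \frac{1824117}{29}$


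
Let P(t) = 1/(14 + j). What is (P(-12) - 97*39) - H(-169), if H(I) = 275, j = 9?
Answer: -93333/23 ≈ -4058.0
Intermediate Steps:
P(t) = 1/23 (P(t) = 1/(14 + 9) = 1/23)
(P(-12) - 97*39) - H(-169) = (1/23 - 97*39) - 1*275 = (1/23 - 3783) - 275 = -87008/23 - 275 = -93333/23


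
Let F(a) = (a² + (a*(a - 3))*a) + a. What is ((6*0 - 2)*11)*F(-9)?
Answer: 19800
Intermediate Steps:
F(a) = a + a² + a²*(-3 + a) (F(a) = (a² + (a*(-3 + a))*a) + a = (a² + a²*(-3 + a)) + a = a + a² + a²*(-3 + a))
((6*0 - 2)*11)*F(-9) = ((6*0 - 2)*11)*(-9*(1 + (-9)² - 2*(-9))) = ((0 - 2)*11)*(-9*(1 + 81 + 18)) = (-2*11)*(-9*100) = -22*(-900) = 19800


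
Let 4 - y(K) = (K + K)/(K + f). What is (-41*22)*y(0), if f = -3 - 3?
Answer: -3608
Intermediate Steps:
f = -6
y(K) = 4 - 2*K/(-6 + K) (y(K) = 4 - (K + K)/(K - 6) = 4 - 2*K/(-6 + K))
(-41*22)*y(0) = (-41*22)*(2*(-12 + 0)/(-6 + 0)) = -1804*(-12)/(-6) = -1804*(-1)*(-12)/6 = -902*4 = -3608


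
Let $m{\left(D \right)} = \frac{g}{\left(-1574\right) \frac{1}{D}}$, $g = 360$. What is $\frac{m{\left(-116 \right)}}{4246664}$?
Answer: $\frac{2610}{417765571} \approx 6.2475 \cdot 10^{-6}$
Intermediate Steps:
$m{\left(D \right)} = - \frac{180 D}{787}$ ($m{\left(D \right)} = \frac{360}{\left(-1574\right) \frac{1}{D}} = 360 \left(- \frac{D}{1574}\right) = - \frac{180 D}{787}$)
$\frac{m{\left(-116 \right)}}{4246664} = \frac{\left(- \frac{180}{787}\right) \left(-116\right)}{4246664} = \frac{20880}{787} \cdot \frac{1}{4246664} = \frac{2610}{417765571}$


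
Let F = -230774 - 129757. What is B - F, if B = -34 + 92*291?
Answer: 387269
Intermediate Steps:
F = -360531
B = 26738 (B = -34 + 26772 = 26738)
B - F = 26738 - 1*(-360531) = 26738 + 360531 = 387269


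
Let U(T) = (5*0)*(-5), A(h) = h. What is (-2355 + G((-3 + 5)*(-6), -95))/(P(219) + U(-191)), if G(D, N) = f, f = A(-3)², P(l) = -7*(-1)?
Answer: -2346/7 ≈ -335.14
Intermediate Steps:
P(l) = 7
U(T) = 0 (U(T) = 0*(-5) = 0)
f = 9 (f = (-3)² = 9)
G(D, N) = 9
(-2355 + G((-3 + 5)*(-6), -95))/(P(219) + U(-191)) = (-2355 + 9)/(7 + 0) = -2346/7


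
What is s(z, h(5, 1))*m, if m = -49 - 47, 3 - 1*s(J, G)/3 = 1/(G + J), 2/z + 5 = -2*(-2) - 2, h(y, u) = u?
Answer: 0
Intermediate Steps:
z = -2/3 (z = 2/(-5 + (-2*(-2) - 2)) = 2/(-5 + (4 - 2)) = 2/(-5 + 2) = 2/(-3) = 2*(-1/3) = -2/3 ≈ -0.66667)
s(J, G) = 9 - 3/(G + J)
m = -96
s(z, h(5, 1))*m = (3*(-1 + 3*1 + 3*(-2/3))/(1 - 2/3))*(-96) = (3*(-1 + 3 - 2)/(1/3))*(-96) = (3*3*0)*(-96) = 0*(-96) = 0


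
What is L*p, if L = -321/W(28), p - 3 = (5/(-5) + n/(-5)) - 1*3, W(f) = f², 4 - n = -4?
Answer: 4173/3920 ≈ 1.0645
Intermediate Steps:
n = 8 (n = 4 - 1*(-4) = 4 + 4 = 8)
p = -13/5 (p = 3 + ((5/(-5) + 8/(-5)) - 1*3) = 3 + ((5*(-⅕) + 8*(-⅕)) - 3) = 3 + ((-1 - 8/5) - 3) = 3 + (-13/5 - 3) = 3 - 28/5 = -13/5 ≈ -2.6000)
L = -321/784 (L = -321/(28²) = -321/784 ≈ -0.40944)
L*p = -321/784*(-13/5) = 4173/3920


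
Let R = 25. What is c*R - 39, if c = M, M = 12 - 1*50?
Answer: -989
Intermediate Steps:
M = -38 (M = 12 - 50 = -38)
c = -38
c*R - 39 = -38*25 - 39 = -950 - 39 = -989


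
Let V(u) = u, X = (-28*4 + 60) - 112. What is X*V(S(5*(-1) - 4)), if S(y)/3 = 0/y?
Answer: 0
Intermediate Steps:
S(y) = 0 (S(y) = 3*(0/y) = 3*0 = 0)
X = -164 (X = (-112 + 60) - 112 = -52 - 112 = -164)
X*V(S(5*(-1) - 4)) = -164*0 = 0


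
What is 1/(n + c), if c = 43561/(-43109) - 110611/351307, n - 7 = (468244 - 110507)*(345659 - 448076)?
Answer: -125161103/4585696338567806272 ≈ -2.7294e-11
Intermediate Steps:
n = -36638350322 (n = 7 + (468244 - 110507)*(345659 - 448076) = 7 + 357737*(-102417) = 7 - 36638350329 = -36638350322)
c = -165881106/125161103 (c = 43561*(-1/43109) - 110611*1/351307 = -43561/43109 - 110611/351307 = -165881106/125161103 ≈ -1.3253)
1/(n + c) = 1/(-36638350322 - 165881106/125161103) = 1/(-4585696338567806272/125161103) = -125161103/4585696338567806272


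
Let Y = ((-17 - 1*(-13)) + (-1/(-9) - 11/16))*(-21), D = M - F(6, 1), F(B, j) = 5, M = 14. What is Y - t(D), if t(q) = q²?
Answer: 725/48 ≈ 15.104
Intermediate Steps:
D = 9 (D = 14 - 1*5 = 14 - 5 = 9)
Y = 4613/48 (Y = ((-17 + 13) + (-1*(-⅑) - 11*1/16))*(-21) = (-4 + (⅑ - 11/16))*(-21) = (-4 - 83/144)*(-21) = -659/144*(-21) = 4613/48 ≈ 96.104)
Y - t(D) = 4613/48 - 1*9² = 4613/48 - 1*81 = 4613/48 - 81 = 725/48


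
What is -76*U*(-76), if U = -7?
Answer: -40432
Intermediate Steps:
-76*U*(-76) = -76*(-7)*(-76) = 532*(-76) = -40432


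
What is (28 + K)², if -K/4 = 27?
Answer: 6400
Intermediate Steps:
K = -108 (K = -4*27 = -108)
(28 + K)² = (28 - 108)² = (-80)² = 6400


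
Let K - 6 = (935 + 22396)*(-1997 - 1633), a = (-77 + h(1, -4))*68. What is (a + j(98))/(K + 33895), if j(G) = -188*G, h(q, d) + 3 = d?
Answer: 3448/12093947 ≈ 0.00028510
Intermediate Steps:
h(q, d) = -3 + d
a = -5712 (a = (-77 + (-3 - 4))*68 = (-77 - 7)*68 = -84*68 = -5712)
K = -84691524 (K = 6 + (935 + 22396)*(-1997 - 1633) = 6 + 23331*(-3630) = 6 - 84691530 = -84691524)
(a + j(98))/(K + 33895) = (-5712 - 188*98)/(-84691524 + 33895) = (-5712 - 18424)/(-84657629) = -24136*(-1/84657629) = 3448/12093947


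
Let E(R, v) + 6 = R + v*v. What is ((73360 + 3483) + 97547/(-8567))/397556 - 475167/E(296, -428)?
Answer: -62399489445182/26036965450977 ≈ -2.3966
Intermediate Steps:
E(R, v) = -6 + R + v² (E(R, v) = -6 + (R + v*v) = -6 + (R + v²) = -6 + R + v²)
((73360 + 3483) + 97547/(-8567))/397556 - 475167/E(296, -428) = ((73360 + 3483) + 97547/(-8567))/397556 - 475167/(-6 + 296 + (-428)²) = (76843 + 97547*(-1/8567))*(1/397556) - 475167/(-6 + 296 + 183184) = (76843 - 97547/8567)*(1/397556) - 475167/183474 = (658216434/8567)*(1/397556) - 475167*1/183474 = 329108217/1702931126 - 158389/61158 = -62399489445182/26036965450977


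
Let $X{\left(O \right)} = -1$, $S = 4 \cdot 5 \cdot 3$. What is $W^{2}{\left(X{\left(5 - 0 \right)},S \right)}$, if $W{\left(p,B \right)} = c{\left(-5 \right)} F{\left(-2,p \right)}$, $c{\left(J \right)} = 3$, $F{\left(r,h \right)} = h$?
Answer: $9$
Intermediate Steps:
$S = 60$ ($S = 20 \cdot 3 = 60$)
$W{\left(p,B \right)} = 3 p$
$W^{2}{\left(X{\left(5 - 0 \right)},S \right)} = \left(3 \left(-1\right)\right)^{2} = \left(-3\right)^{2} = 9$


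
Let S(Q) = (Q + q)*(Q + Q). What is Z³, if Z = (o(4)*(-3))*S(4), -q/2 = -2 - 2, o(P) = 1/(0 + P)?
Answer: -373248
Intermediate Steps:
o(P) = 1/P
q = 8 (q = -2*(-2 - 2) = -2*(-4) = 8)
S(Q) = 2*Q*(8 + Q) (S(Q) = (Q + 8)*(Q + Q) = (8 + Q)*(2*Q) = 2*Q*(8 + Q))
Z = -72 (Z = (-3/4)*(2*4*(8 + 4)) = ((¼)*(-3))*(2*4*12) = -¾*96 = -72)
Z³ = (-72)³ = -373248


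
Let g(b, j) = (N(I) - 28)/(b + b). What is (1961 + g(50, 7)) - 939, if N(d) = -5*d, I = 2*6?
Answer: 25528/25 ≈ 1021.1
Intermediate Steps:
I = 12
g(b, j) = -44/b (g(b, j) = (-5*12 - 28)/(b + b) = (-60 - 28)/((2*b)) = -44/b)
(1961 + g(50, 7)) - 939 = (1961 - 44/50) - 939 = (1961 - 44*1/50) - 939 = (1961 - 22/25) - 939 = 49003/25 - 939 = 25528/25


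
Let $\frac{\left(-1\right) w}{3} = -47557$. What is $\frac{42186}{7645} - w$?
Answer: $- \frac{1090677609}{7645} \approx -1.4267 \cdot 10^{5}$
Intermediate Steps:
$w = 142671$ ($w = \left(-3\right) \left(-47557\right) = 142671$)
$\frac{42186}{7645} - w = \frac{42186}{7645} - 142671 = - \frac{1090677609}{7645}$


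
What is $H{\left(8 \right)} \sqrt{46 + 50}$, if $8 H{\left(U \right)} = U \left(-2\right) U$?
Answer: $- 64 \sqrt{6} \approx -156.77$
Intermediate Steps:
$H{\left(U \right)} = - \frac{U^{2}}{4}$ ($H{\left(U \right)} = \frac{U \left(-2\right) U}{8} = \frac{- 2 U U}{8} = \frac{\left(-2\right) U^{2}}{8} = - \frac{U^{2}}{4}$)
$H{\left(8 \right)} \sqrt{46 + 50} = - \frac{8^{2}}{4} \sqrt{46 + 50} = \left(- \frac{1}{4}\right) 64 \sqrt{96} = - 16 \cdot 4 \sqrt{6} = - 64 \sqrt{6}$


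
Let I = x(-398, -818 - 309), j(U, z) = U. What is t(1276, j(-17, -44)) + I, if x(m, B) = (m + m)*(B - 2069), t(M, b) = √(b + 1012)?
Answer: 2544016 + √995 ≈ 2.5440e+6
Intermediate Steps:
t(M, b) = √(1012 + b)
x(m, B) = 2*m*(-2069 + B) (x(m, B) = (2*m)*(-2069 + B) = 2*m*(-2069 + B))
I = 2544016 (I = 2*(-398)*(-2069 + (-818 - 309)) = 2*(-398)*(-2069 - 1127) = 2*(-398)*(-3196) = 2544016)
t(1276, j(-17, -44)) + I = √(1012 - 17) + 2544016 = √995 + 2544016 = 2544016 + √995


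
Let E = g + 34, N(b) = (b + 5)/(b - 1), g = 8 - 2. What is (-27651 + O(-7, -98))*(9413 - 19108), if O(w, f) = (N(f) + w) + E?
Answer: 8835664285/33 ≈ 2.6775e+8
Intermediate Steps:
g = 6
N(b) = (5 + b)/(-1 + b)
E = 40 (E = 6 + 34 = 40)
O(w, f) = 40 + w + (5 + f)/(-1 + f) (O(w, f) = ((5 + f)/(-1 + f) + w) + 40 = (w + (5 + f)/(-1 + f)) + 40 = 40 + w + (5 + f)/(-1 + f))
(-27651 + O(-7, -98))*(9413 - 19108) = (-27651 + (5 - 98 + (-1 - 98)*(40 - 7))/(-1 - 98))*(9413 - 19108) = (-27651 + (5 - 98 - 99*33)/(-99))*(-9695) = (-27651 - (5 - 98 - 3267)/99)*(-9695) = (-27651 - 1/99*(-3360))*(-9695) = (-27651 + 1120/33)*(-9695) = -911363/33*(-9695) = 8835664285/33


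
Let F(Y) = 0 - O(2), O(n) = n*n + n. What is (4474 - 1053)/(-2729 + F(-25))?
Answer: -3421/2735 ≈ -1.2508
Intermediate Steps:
O(n) = n + n**2 (O(n) = n**2 + n = n + n**2)
F(Y) = -6 (F(Y) = 0 - 2*(1 + 2) = 0 - 2*3 = 0 - 1*6 = 0 - 6 = -6)
(4474 - 1053)/(-2729 + F(-25)) = (4474 - 1053)/(-2729 - 6) = 3421/(-2735) = 3421*(-1/2735) = -3421/2735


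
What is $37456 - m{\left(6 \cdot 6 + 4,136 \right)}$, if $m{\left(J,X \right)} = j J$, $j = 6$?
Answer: $37216$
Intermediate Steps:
$m{\left(J,X \right)} = 6 J$
$37456 - m{\left(6 \cdot 6 + 4,136 \right)} = 37456 - 6 \left(6 \cdot 6 + 4\right) = 37456 - 6 \left(36 + 4\right) = 37456 - 6 \cdot 40 = 37456 - 240 = 37216$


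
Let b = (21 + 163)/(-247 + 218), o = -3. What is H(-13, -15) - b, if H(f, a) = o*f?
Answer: 1315/29 ≈ 45.345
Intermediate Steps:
b = -184/29 (b = 184/(-29) = 184*(-1/29) = -184/29 ≈ -6.3448)
H(f, a) = -3*f
H(-13, -15) - b = -3*(-13) - 1*(-184/29) = 39 + 184/29 = 1315/29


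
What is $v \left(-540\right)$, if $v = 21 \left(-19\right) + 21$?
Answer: $204120$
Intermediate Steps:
$v = -378$ ($v = -399 + 21 = -378$)
$v \left(-540\right) = \left(-378\right) \left(-540\right) = 204120$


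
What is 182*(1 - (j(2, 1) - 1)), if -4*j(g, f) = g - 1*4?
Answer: 273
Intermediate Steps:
j(g, f) = 1 - g/4 (j(g, f) = -(g - 1*4)/4 = -(g - 4)/4 = -(-4 + g)/4 = 1 - g/4)
182*(1 - (j(2, 1) - 1)) = 182*(1 - ((1 - ¼*2) - 1)) = 182*(1 - ((1 - ½) - 1)) = 182*(1 - (½ - 1)) = 182*(1 - 1*(-½)) = 182*(1 + ½) = 182*(3/2) = 273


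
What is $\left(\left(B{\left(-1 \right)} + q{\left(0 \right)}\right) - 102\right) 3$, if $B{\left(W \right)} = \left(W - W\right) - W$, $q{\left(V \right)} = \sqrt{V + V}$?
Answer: $-303$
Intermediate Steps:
$q{\left(V \right)} = \sqrt{2} \sqrt{V}$ ($q{\left(V \right)} = \sqrt{2 V} = \sqrt{2} \sqrt{V}$)
$B{\left(W \right)} = - W$ ($B{\left(W \right)} = 0 - W = - W$)
$\left(\left(B{\left(-1 \right)} + q{\left(0 \right)}\right) - 102\right) 3 = \left(\left(\left(-1\right) \left(-1\right) + \sqrt{2} \sqrt{0}\right) - 102\right) 3 = \left(\left(1 + \sqrt{2} \cdot 0\right) - 102\right) 3 = \left(\left(1 + 0\right) - 102\right) 3 = \left(1 - 102\right) 3 = \left(-101\right) 3 = -303$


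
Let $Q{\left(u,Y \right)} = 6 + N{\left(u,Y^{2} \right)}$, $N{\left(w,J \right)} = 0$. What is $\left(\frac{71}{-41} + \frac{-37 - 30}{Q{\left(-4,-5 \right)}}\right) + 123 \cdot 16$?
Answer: $\frac{480955}{246} \approx 1955.1$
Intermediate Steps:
$Q{\left(u,Y \right)} = 6$ ($Q{\left(u,Y \right)} = 6 + 0 = 6$)
$\left(\frac{71}{-41} + \frac{-37 - 30}{Q{\left(-4,-5 \right)}}\right) + 123 \cdot 16 = \left(\frac{71}{-41} + \frac{-37 - 30}{6}\right) + 123 \cdot 16 = \left(71 \left(- \frac{1}{41}\right) - \frac{67}{6}\right) + 1968 = \left(- \frac{71}{41} - \frac{67}{6}\right) + 1968 = - \frac{3173}{246} + 1968 = \frac{480955}{246}$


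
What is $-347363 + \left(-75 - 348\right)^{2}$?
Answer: $-168434$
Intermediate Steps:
$-347363 + \left(-75 - 348\right)^{2} = -347363 + \left(-423\right)^{2} = -347363 + 178929 = -168434$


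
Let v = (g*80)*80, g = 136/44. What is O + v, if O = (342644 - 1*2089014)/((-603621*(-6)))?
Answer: 394034183765/19919493 ≈ 19781.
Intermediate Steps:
g = 34/11 (g = 136*(1/44) = 34/11 ≈ 3.0909)
O = -873185/1810863 (O = (342644 - 2089014)/3621726 = -1746370*1/3621726 = -873185/1810863 ≈ -0.48219)
v = 217600/11 (v = ((34/11)*80)*80 = (2720/11)*80 = 217600/11 ≈ 19782.)
O + v = -873185/1810863 + 217600/11 = 394034183765/19919493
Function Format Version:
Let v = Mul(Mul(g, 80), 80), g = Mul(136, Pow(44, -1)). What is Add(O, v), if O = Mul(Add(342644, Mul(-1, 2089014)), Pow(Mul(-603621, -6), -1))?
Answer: Rational(394034183765, 19919493) ≈ 19781.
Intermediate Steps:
g = Rational(34, 11) (g = Mul(136, Rational(1, 44)) = Rational(34, 11) ≈ 3.0909)
O = Rational(-873185, 1810863) (O = Mul(Add(342644, -2089014), Pow(3621726, -1)) = Mul(-1746370, Rational(1, 3621726)) = Rational(-873185, 1810863) ≈ -0.48219)
v = Rational(217600, 11) (v = Mul(Mul(Rational(34, 11), 80), 80) = Mul(Rational(2720, 11), 80) = Rational(217600, 11) ≈ 19782.)
Add(O, v) = Add(Rational(-873185, 1810863), Rational(217600, 11)) = Rational(394034183765, 19919493)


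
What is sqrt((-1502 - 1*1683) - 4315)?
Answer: 50*I*sqrt(3) ≈ 86.603*I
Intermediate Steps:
sqrt((-1502 - 1*1683) - 4315) = sqrt((-1502 - 1683) - 4315) = sqrt(-3185 - 4315) = sqrt(-7500) = 50*I*sqrt(3)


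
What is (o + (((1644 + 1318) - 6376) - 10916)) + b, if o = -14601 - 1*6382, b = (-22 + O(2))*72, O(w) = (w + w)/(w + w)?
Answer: -36825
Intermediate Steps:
O(w) = 1 (O(w) = (2*w)/((2*w)) = (2*w)*(1/(2*w)) = 1)
b = -1512 (b = (-22 + 1)*72 = -21*72 = -1512)
o = -20983 (o = -14601 - 6382 = -20983)
(o + (((1644 + 1318) - 6376) - 10916)) + b = (-20983 + (((1644 + 1318) - 6376) - 10916)) - 1512 = (-20983 + ((2962 - 6376) - 10916)) - 1512 = (-20983 + (-3414 - 10916)) - 1512 = (-20983 - 14330) - 1512 = -35313 - 1512 = -36825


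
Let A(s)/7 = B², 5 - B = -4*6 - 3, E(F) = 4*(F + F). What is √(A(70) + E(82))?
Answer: 4*√489 ≈ 88.453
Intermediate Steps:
E(F) = 8*F (E(F) = 4*(2*F) = 8*F)
B = 32 (B = 5 - (-4*6 - 3) = 5 - (-24 - 3) = 5 - 1*(-27) = 5 + 27 = 32)
A(s) = 7168 (A(s) = 7*32² = 7*1024 = 7168)
√(A(70) + E(82)) = √(7168 + 8*82) = √(7168 + 656) = √7824 = 4*√489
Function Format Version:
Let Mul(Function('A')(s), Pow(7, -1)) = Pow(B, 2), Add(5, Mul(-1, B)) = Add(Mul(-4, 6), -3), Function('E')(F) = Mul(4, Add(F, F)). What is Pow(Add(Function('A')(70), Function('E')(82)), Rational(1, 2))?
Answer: Mul(4, Pow(489, Rational(1, 2))) ≈ 88.453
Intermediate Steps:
Function('E')(F) = Mul(8, F) (Function('E')(F) = Mul(4, Mul(2, F)) = Mul(8, F))
B = 32 (B = Add(5, Mul(-1, Add(Mul(-4, 6), -3))) = Add(5, Mul(-1, Add(-24, -3))) = Add(5, Mul(-1, -27)) = Add(5, 27) = 32)
Function('A')(s) = 7168 (Function('A')(s) = Mul(7, Pow(32, 2)) = Mul(7, 1024) = 7168)
Pow(Add(Function('A')(70), Function('E')(82)), Rational(1, 2)) = Pow(Add(7168, Mul(8, 82)), Rational(1, 2)) = Pow(Add(7168, 656), Rational(1, 2)) = Pow(7824, Rational(1, 2)) = Mul(4, Pow(489, Rational(1, 2)))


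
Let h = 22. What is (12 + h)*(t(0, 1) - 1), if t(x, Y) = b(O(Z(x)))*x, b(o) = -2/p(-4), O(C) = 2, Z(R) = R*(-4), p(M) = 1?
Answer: -34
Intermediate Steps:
Z(R) = -4*R
b(o) = -2 (b(o) = -2/1 = -2*1 = -2)
t(x, Y) = -2*x
(12 + h)*(t(0, 1) - 1) = (12 + 22)*(-2*0 - 1) = 34*(0 - 1) = 34*(-1) = -34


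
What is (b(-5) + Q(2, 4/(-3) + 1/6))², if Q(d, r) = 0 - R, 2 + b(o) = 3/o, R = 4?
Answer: 1089/25 ≈ 43.560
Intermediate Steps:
b(o) = -2 + 3/o
Q(d, r) = -4 (Q(d, r) = 0 - 1*4 = 0 - 4 = -4)
(b(-5) + Q(2, 4/(-3) + 1/6))² = ((-2 + 3/(-5)) - 4)² = ((-2 + 3*(-⅕)) - 4)² = ((-2 - ⅗) - 4)² = (-13/5 - 4)² = (-33/5)² = 1089/25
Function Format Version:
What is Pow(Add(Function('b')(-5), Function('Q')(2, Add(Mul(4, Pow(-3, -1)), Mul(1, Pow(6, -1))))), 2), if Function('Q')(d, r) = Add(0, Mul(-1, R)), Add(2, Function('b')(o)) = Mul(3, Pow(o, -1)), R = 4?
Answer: Rational(1089, 25) ≈ 43.560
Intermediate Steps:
Function('b')(o) = Add(-2, Mul(3, Pow(o, -1)))
Function('Q')(d, r) = -4 (Function('Q')(d, r) = Add(0, Mul(-1, 4)) = Add(0, -4) = -4)
Pow(Add(Function('b')(-5), Function('Q')(2, Add(Mul(4, Pow(-3, -1)), Mul(1, Pow(6, -1))))), 2) = Pow(Add(Add(-2, Mul(3, Pow(-5, -1))), -4), 2) = Pow(Add(Add(-2, Mul(3, Rational(-1, 5))), -4), 2) = Pow(Add(Add(-2, Rational(-3, 5)), -4), 2) = Pow(Add(Rational(-13, 5), -4), 2) = Pow(Rational(-33, 5), 2) = Rational(1089, 25)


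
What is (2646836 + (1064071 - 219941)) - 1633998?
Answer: 1856968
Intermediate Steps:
(2646836 + (1064071 - 219941)) - 1633998 = (2646836 + 844130) - 1633998 = 3490966 - 1633998 = 1856968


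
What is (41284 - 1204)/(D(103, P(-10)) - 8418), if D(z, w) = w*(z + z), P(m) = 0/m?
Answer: -6680/1403 ≈ -4.7612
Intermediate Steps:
P(m) = 0
D(z, w) = 2*w*z (D(z, w) = w*(2*z) = 2*w*z)
(41284 - 1204)/(D(103, P(-10)) - 8418) = (41284 - 1204)/(2*0*103 - 8418) = 40080/(0 - 8418) = 40080/(-8418) = 40080*(-1/8418) = -6680/1403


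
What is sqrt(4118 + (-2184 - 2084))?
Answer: 5*I*sqrt(6) ≈ 12.247*I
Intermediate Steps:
sqrt(4118 + (-2184 - 2084)) = sqrt(4118 - 4268) = sqrt(-150) = 5*I*sqrt(6)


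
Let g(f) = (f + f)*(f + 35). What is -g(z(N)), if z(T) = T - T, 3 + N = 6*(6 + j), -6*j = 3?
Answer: 0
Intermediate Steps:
j = -1/2 (j = -1/6*3 = -1/2 ≈ -0.50000)
N = 30 (N = -3 + 6*(6 - 1/2) = -3 + 6*(11/2) = -3 + 33 = 30)
z(T) = 0
g(f) = 2*f*(35 + f) (g(f) = (2*f)*(35 + f) = 2*f*(35 + f))
-g(z(N)) = -2*0*(35 + 0) = -2*0*35 = -1*0 = 0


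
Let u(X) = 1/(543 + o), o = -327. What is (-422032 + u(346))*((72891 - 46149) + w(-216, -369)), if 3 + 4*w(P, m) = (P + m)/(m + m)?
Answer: -799572584368645/70848 ≈ -1.1286e+10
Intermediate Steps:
w(P, m) = -¾ + (P + m)/(8*m) (w(P, m) = -¾ + ((P + m)/(m + m))/4 = -¾ + ((P + m)/((2*m)))/4 = -¾ + ((P + m)*(1/(2*m)))/4 = -¾ + ((P + m)/(2*m))/4 = -¾ + (P + m)/(8*m))
u(X) = 1/216 (u(X) = 1/(543 - 327) = 1/216)
(-422032 + u(346))*((72891 - 46149) + w(-216, -369)) = (-422032 + 1/216)*((72891 - 46149) + (⅛)*(-216 - 5*(-369))/(-369)) = -91158911*(26742 + (⅛)*(-1/369)*(-216 + 1845))/216 = -91158911*(26742 + (⅛)*(-1/369)*1629)/216 = -91158911*(26742 - 181/328)/216 = -91158911/216*8771195/328 = -799572584368645/70848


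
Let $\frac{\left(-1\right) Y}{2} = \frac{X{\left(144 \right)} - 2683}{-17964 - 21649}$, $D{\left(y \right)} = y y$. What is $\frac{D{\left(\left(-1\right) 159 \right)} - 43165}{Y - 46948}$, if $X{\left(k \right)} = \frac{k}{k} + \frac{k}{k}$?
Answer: $\frac{50602778}{132839749} \approx 0.38093$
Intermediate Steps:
$D{\left(y \right)} = y^{2}$
$X{\left(k \right)} = 2$ ($X{\left(k \right)} = 1 + 1 = 2$)
$Y = - \frac{766}{5659}$ ($Y = - 2 \frac{2 - 2683}{-17964 - 21649} = - 2 \left(- \frac{2681}{-39613}\right) = - 2 \left(\left(-2681\right) \left(- \frac{1}{39613}\right)\right) = \left(-2\right) \frac{383}{5659} = - \frac{766}{5659} \approx -0.13536$)
$\frac{D{\left(\left(-1\right) 159 \right)} - 43165}{Y - 46948} = \frac{\left(\left(-1\right) 159\right)^{2} - 43165}{- \frac{766}{5659} - 46948} = \frac{\left(-159\right)^{2} - 43165}{- \frac{265679498}{5659}} = \left(25281 - 43165\right) \left(- \frac{5659}{265679498}\right) = \left(-17884\right) \left(- \frac{5659}{265679498}\right) = \frac{50602778}{132839749}$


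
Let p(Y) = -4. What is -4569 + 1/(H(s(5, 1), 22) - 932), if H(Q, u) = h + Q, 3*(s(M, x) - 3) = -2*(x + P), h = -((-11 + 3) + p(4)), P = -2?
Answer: -12560184/2749 ≈ -4569.0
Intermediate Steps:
h = 12 (h = -((-11 + 3) - 4) = -(-8 - 4) = -1*(-12) = 12)
s(M, x) = 13/3 - 2*x/3 (s(M, x) = 3 + (-2*(x - 2))/3 = 3 + (-2*(-2 + x))/3 = 3 + (4 - 2*x)/3 = 3 + (4/3 - 2*x/3) = 13/3 - 2*x/3)
H(Q, u) = 12 + Q
-4569 + 1/(H(s(5, 1), 22) - 932) = -4569 + 1/((12 + (13/3 - ⅔*1)) - 932) = -4569 + 1/((12 + (13/3 - ⅔)) - 932) = -4569 + 1/((12 + 11/3) - 932) = -4569 + 1/(47/3 - 932) = -4569 + 1/(-2749/3) = -4569 - 3/2749 = -12560184/2749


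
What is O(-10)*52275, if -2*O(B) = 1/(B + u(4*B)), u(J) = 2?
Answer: 52275/16 ≈ 3267.2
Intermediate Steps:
O(B) = -1/(2*(2 + B)) (O(B) = -1/(2*(B + 2)) = -1/(2*(2 + B)))
O(-10)*52275 = -1/(4 + 2*(-10))*52275 = -1/(4 - 20)*52275 = -1/(-16)*52275 = -1*(-1/16)*52275 = (1/16)*52275 = 52275/16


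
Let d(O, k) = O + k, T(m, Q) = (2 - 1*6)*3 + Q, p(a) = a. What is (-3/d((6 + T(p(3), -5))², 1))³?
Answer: -27/1815848 ≈ -1.4869e-5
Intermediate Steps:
T(m, Q) = -12 + Q (T(m, Q) = (2 - 6)*3 + Q = -4*3 + Q = -12 + Q)
(-3/d((6 + T(p(3), -5))², 1))³ = (-3/((6 + (-12 - 5))² + 1))³ = (-3/((6 - 17)² + 1))³ = (-3/((-11)² + 1))³ = (-3/(121 + 1))³ = (-3/122)³ = -27/1815848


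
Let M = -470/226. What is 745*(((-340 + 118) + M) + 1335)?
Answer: 93522830/113 ≈ 8.2764e+5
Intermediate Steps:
M = -235/113 (M = -470*1/226 = -235/113 ≈ -2.0796)
745*(((-340 + 118) + M) + 1335) = 745*(((-340 + 118) - 235/113) + 1335) = 745*((-222 - 235/113) + 1335) = 745*(-25321/113 + 1335) = 745*(125534/113) = 93522830/113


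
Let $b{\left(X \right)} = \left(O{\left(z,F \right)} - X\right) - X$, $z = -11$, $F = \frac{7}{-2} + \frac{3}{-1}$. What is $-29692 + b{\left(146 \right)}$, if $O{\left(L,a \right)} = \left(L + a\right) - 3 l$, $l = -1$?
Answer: $- \frac{59997}{2} \approx -29999.0$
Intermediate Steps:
$F = - \frac{13}{2}$ ($F = 7 \left(- \frac{1}{2}\right) + 3 \left(-1\right) = - \frac{7}{2} - 3 = - \frac{13}{2} \approx -6.5$)
$O{\left(L,a \right)} = 3 + L + a$ ($O{\left(L,a \right)} = \left(L + a\right) - -3 = \left(L + a\right) + 3 = 3 + L + a$)
$b{\left(X \right)} = - \frac{29}{2} - 2 X$ ($b{\left(X \right)} = \left(\left(3 - 11 - \frac{13}{2}\right) - X\right) - X = \left(- \frac{29}{2} - X\right) - X = - \frac{29}{2} - 2 X$)
$-29692 + b{\left(146 \right)} = -29692 - \frac{613}{2} = - \frac{59997}{2}$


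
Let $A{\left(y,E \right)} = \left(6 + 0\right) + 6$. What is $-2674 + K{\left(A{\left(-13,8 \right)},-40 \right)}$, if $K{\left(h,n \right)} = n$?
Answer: $-2714$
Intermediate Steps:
$A{\left(y,E \right)} = 12$ ($A{\left(y,E \right)} = 6 + 6 = 12$)
$-2674 + K{\left(A{\left(-13,8 \right)},-40 \right)} = -2674 - 40 = -2714$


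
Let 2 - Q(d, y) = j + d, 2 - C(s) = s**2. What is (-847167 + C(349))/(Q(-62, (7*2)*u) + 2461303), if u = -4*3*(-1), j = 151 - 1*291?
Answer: -968966/2461507 ≈ -0.39365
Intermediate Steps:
j = -140 (j = 151 - 291 = -140)
u = 12 (u = -12*(-1) = 12)
C(s) = 2 - s**2
Q(d, y) = 142 - d (Q(d, y) = 2 - (-140 + d) = 2 + (140 - d) = 142 - d)
(-847167 + C(349))/(Q(-62, (7*2)*u) + 2461303) = (-847167 + (2 - 1*349**2))/((142 - 1*(-62)) + 2461303) = (-847167 + (2 - 1*121801))/((142 + 62) + 2461303) = (-847167 + (2 - 121801))/(204 + 2461303) = (-847167 - 121799)/2461507 = -968966*1/2461507 = -968966/2461507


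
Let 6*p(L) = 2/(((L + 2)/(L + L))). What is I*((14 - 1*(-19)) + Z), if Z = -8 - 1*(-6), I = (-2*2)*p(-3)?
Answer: -248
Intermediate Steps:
p(L) = 2*L/(3*(2 + L)) (p(L) = (2/(((L + 2)/(L + L))))/6 = (2/(((2 + L)/((2*L)))))/6 = (2/(((2 + L)*(1/(2*L)))))/6 = (2/(((2 + L)/(2*L))))/6 = (2*(2*L/(2 + L)))/6 = (4*L/(2 + L))/6 = 2*L/(3*(2 + L)))
I = -8 (I = (-2*2)*((⅔)*(-3)/(2 - 3)) = -8*(-3)/(3*(-1)) = -8*(-3)*(-1)/3 = -4*2 = -8)
Z = -2 (Z = -8 + 6 = -2)
I*((14 - 1*(-19)) + Z) = -8*((14 - 1*(-19)) - 2) = -8*((14 + 19) - 2) = -8*(33 - 2) = -8*31 = -248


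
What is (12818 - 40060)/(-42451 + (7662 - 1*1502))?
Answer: 27242/36291 ≈ 0.75065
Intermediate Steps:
(12818 - 40060)/(-42451 + (7662 - 1*1502)) = -27242/(-42451 + (7662 - 1502)) = -27242/(-42451 + 6160) = -27242/(-36291) = -27242*(-1/36291) = 27242/36291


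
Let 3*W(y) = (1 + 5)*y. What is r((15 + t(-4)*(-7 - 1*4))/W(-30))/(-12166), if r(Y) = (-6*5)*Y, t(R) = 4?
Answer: 29/24332 ≈ 0.0011918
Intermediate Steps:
W(y) = 2*y (W(y) = ((1 + 5)*y)/3 = (6*y)/3 = 2*y)
r(Y) = -30*Y
r((15 + t(-4)*(-7 - 1*4))/W(-30))/(-12166) = -30*(15 + 4*(-7 - 1*4))/(2*(-30))/(-12166) = -30*(15 + 4*(-7 - 4))/(-60)*(-1/12166) = -30*(15 + 4*(-11))*(-1)/60*(-1/12166) = -30*(15 - 44)*(-1)/60*(-1/12166) = -(-870)*(-1)/60*(-1/12166) = -30*29/60*(-1/12166) = -29/2*(-1/12166) = 29/24332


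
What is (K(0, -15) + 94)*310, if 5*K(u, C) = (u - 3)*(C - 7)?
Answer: 33232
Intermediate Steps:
K(u, C) = (-7 + C)*(-3 + u)/5 (K(u, C) = ((u - 3)*(C - 7))/5 = ((-3 + u)*(-7 + C))/5 = ((-7 + C)*(-3 + u))/5 = (-7 + C)*(-3 + u)/5)
(K(0, -15) + 94)*310 = ((21/5 - 7/5*0 - ⅗*(-15) + (⅕)*(-15)*0) + 94)*310 = ((21/5 + 0 + 9 + 0) + 94)*310 = (66/5 + 94)*310 = (536/5)*310 = 33232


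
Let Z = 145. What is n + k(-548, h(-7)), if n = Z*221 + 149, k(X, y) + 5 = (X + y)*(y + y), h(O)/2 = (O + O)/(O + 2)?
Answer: 652853/25 ≈ 26114.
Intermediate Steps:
h(O) = 4*O/(2 + O) (h(O) = 2*((O + O)/(O + 2)) = 2*((2*O)/(2 + O)) = 2*(2*O/(2 + O)) = 4*O/(2 + O))
k(X, y) = -5 + 2*y*(X + y) (k(X, y) = -5 + (X + y)*(y + y) = -5 + (X + y)*(2*y) = -5 + 2*y*(X + y))
n = 32194 (n = 145*221 + 149 = 32045 + 149 = 32194)
n + k(-548, h(-7)) = 32194 + (-5 + 2*(4*(-7)/(2 - 7))² + 2*(-548)*(4*(-7)/(2 - 7))) = 32194 + (-5 + 2*(4*(-7)/(-5))² + 2*(-548)*(4*(-7)/(-5))) = 32194 + (-5 + 2*(4*(-7)*(-⅕))² + 2*(-548)*(4*(-7)*(-⅕))) = 32194 + (-5 + 2*(28/5)² + 2*(-548)*(28/5)) = 32194 + (-5 + 2*(784/25) - 30688/5) = 32194 + (-5 + 1568/25 - 30688/5) = 32194 - 151997/25 = 652853/25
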